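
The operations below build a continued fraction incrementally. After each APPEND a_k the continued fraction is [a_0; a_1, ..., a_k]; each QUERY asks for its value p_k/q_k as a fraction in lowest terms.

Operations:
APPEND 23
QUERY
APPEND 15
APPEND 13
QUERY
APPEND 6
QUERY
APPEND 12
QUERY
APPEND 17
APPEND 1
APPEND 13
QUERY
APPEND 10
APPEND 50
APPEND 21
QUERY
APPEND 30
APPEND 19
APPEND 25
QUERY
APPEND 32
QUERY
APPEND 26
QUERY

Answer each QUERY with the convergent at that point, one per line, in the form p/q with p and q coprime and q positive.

APPEND 23: p_0 = 23·1 + 0 = 23, q_0 = 23·0 + 1 = 1 → 23/1
APPEND 15: p_1 = 15·23 + 1 = 346, q_1 = 15·1 + 0 = 15 → 346/15
APPEND 13: p_2 = 13·346 + 23 = 4521, q_2 = 13·15 + 1 = 196 → 4521/196
APPEND 6: p_3 = 6·4521 + 346 = 27472, q_3 = 6·196 + 15 = 1191 → 27472/1191
APPEND 12: p_4 = 12·27472 + 4521 = 334185, q_4 = 12·1191 + 196 = 14488 → 334185/14488
APPEND 17: p_5 = 17·334185 + 27472 = 5708617, q_5 = 17·14488 + 1191 = 247487 → 5708617/247487
APPEND 1: p_6 = 1·5708617 + 334185 = 6042802, q_6 = 1·247487 + 14488 = 261975 → 6042802/261975
APPEND 13: p_7 = 13·6042802 + 5708617 = 84265043, q_7 = 13·261975 + 247487 = 3653162 → 84265043/3653162
APPEND 10: p_8 = 10·84265043 + 6042802 = 848693232, q_8 = 10·3653162 + 261975 = 36793595 → 848693232/36793595
APPEND 50: p_9 = 50·848693232 + 84265043 = 42518926643, q_9 = 50·36793595 + 3653162 = 1843332912 → 42518926643/1843332912
APPEND 21: p_10 = 21·42518926643 + 848693232 = 893746152735, q_10 = 21·1843332912 + 36793595 = 38746784747 → 893746152735/38746784747
APPEND 30: p_11 = 30·893746152735 + 42518926643 = 26854903508693, q_11 = 30·38746784747 + 1843332912 = 1164246875322 → 26854903508693/1164246875322
APPEND 19: p_12 = 19·26854903508693 + 893746152735 = 511136912817902, q_12 = 19·1164246875322 + 38746784747 = 22159437415865 → 511136912817902/22159437415865
APPEND 25: p_13 = 25·511136912817902 + 26854903508693 = 12805277723956243, q_13 = 25·22159437415865 + 1164246875322 = 555150182271947 → 12805277723956243/555150182271947
APPEND 32: p_14 = 32·12805277723956243 + 511136912817902 = 410280024079417678, q_14 = 32·555150182271947 + 22159437415865 = 17786965270118169 → 410280024079417678/17786965270118169
APPEND 26: p_15 = 26·410280024079417678 + 12805277723956243 = 10680085903788815871, q_15 = 26·17786965270118169 + 555150182271947 = 463016247205344341 → 10680085903788815871/463016247205344341

23/1
4521/196
27472/1191
334185/14488
84265043/3653162
893746152735/38746784747
12805277723956243/555150182271947
410280024079417678/17786965270118169
10680085903788815871/463016247205344341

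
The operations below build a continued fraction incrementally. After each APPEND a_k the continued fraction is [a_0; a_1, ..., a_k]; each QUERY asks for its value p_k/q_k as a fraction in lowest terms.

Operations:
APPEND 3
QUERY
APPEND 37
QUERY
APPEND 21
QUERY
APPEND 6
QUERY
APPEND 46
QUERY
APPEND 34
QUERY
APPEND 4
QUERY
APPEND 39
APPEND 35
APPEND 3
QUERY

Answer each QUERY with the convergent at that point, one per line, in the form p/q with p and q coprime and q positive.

APPEND 3: p_0 = 3·1 + 0 = 3, q_0 = 3·0 + 1 = 1 → 3/1
APPEND 37: p_1 = 37·3 + 1 = 112, q_1 = 37·1 + 0 = 37 → 112/37
APPEND 21: p_2 = 21·112 + 3 = 2355, q_2 = 21·37 + 1 = 778 → 2355/778
APPEND 6: p_3 = 6·2355 + 112 = 14242, q_3 = 6·778 + 37 = 4705 → 14242/4705
APPEND 46: p_4 = 46·14242 + 2355 = 657487, q_4 = 46·4705 + 778 = 217208 → 657487/217208
APPEND 34: p_5 = 34·657487 + 14242 = 22368800, q_5 = 34·217208 + 4705 = 7389777 → 22368800/7389777
APPEND 4: p_6 = 4·22368800 + 657487 = 90132687, q_6 = 4·7389777 + 217208 = 29776316 → 90132687/29776316
APPEND 39: p_7 = 39·90132687 + 22368800 = 3537543593, q_7 = 39·29776316 + 7389777 = 1168666101 → 3537543593/1168666101
APPEND 35: p_8 = 35·3537543593 + 90132687 = 123904158442, q_8 = 35·1168666101 + 29776316 = 40933089851 → 123904158442/40933089851
APPEND 3: p_9 = 3·123904158442 + 3537543593 = 375250018919, q_9 = 3·40933089851 + 1168666101 = 123967935654 → 375250018919/123967935654

3/1
112/37
2355/778
14242/4705
657487/217208
22368800/7389777
90132687/29776316
375250018919/123967935654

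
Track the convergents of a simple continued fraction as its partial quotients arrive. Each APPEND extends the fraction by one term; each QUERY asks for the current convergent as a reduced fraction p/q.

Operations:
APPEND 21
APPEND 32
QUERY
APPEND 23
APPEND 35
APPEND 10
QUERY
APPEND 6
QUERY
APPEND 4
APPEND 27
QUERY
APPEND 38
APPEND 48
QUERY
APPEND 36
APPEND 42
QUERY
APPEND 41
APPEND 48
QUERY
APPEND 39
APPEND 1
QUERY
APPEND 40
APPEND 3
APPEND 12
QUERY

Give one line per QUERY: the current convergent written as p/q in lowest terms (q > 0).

673/32
5447230/259007
33226553/1579869
3768769487/179198910
6884645278991/327353777934
10422489074059199/495572543770788
20533784534741168783/976348333187530548
821778951432264816103/39074263593347966915
1255740266712147480576516/59708424145901102782759

APPEND 21: p_0 = 21·1 + 0 = 21, q_0 = 21·0 + 1 = 1 → 21/1
APPEND 32: p_1 = 32·21 + 1 = 673, q_1 = 32·1 + 0 = 32 → 673/32
APPEND 23: p_2 = 23·673 + 21 = 15500, q_2 = 23·32 + 1 = 737 → 15500/737
APPEND 35: p_3 = 35·15500 + 673 = 543173, q_3 = 35·737 + 32 = 25827 → 543173/25827
APPEND 10: p_4 = 10·543173 + 15500 = 5447230, q_4 = 10·25827 + 737 = 259007 → 5447230/259007
APPEND 6: p_5 = 6·5447230 + 543173 = 33226553, q_5 = 6·259007 + 25827 = 1579869 → 33226553/1579869
APPEND 4: p_6 = 4·33226553 + 5447230 = 138353442, q_6 = 4·1579869 + 259007 = 6578483 → 138353442/6578483
APPEND 27: p_7 = 27·138353442 + 33226553 = 3768769487, q_7 = 27·6578483 + 1579869 = 179198910 → 3768769487/179198910
APPEND 38: p_8 = 38·3768769487 + 138353442 = 143351593948, q_8 = 38·179198910 + 6578483 = 6816137063 → 143351593948/6816137063
APPEND 48: p_9 = 48·143351593948 + 3768769487 = 6884645278991, q_9 = 48·6816137063 + 179198910 = 327353777934 → 6884645278991/327353777934
APPEND 36: p_10 = 36·6884645278991 + 143351593948 = 247990581637624, q_10 = 36·327353777934 + 6816137063 = 11791552142687 → 247990581637624/11791552142687
APPEND 42: p_11 = 42·247990581637624 + 6884645278991 = 10422489074059199, q_11 = 42·11791552142687 + 327353777934 = 495572543770788 → 10422489074059199/495572543770788
APPEND 41: p_12 = 41·10422489074059199 + 247990581637624 = 427570042618064783, q_12 = 41·495572543770788 + 11791552142687 = 20330265846744995 → 427570042618064783/20330265846744995
APPEND 48: p_13 = 48·427570042618064783 + 10422489074059199 = 20533784534741168783, q_13 = 48·20330265846744995 + 495572543770788 = 976348333187530548 → 20533784534741168783/976348333187530548
APPEND 39: p_14 = 39·20533784534741168783 + 427570042618064783 = 801245166897523647320, q_14 = 39·976348333187530548 + 20330265846744995 = 38097915260160436367 → 801245166897523647320/38097915260160436367
APPEND 1: p_15 = 1·801245166897523647320 + 20533784534741168783 = 821778951432264816103, q_15 = 1·38097915260160436367 + 976348333187530548 = 39074263593347966915 → 821778951432264816103/39074263593347966915
APPEND 40: p_16 = 40·821778951432264816103 + 801245166897523647320 = 33672403224188116291440, q_16 = 40·39074263593347966915 + 38097915260160436367 = 1601068458994079112967 → 33672403224188116291440/1601068458994079112967
APPEND 3: p_17 = 3·33672403224188116291440 + 821778951432264816103 = 101838988623996613690423, q_17 = 3·1601068458994079112967 + 39074263593347966915 = 4842279640575585305816 → 101838988623996613690423/4842279640575585305816
APPEND 12: p_18 = 12·101838988623996613690423 + 33672403224188116291440 = 1255740266712147480576516, q_18 = 12·4842279640575585305816 + 1601068458994079112967 = 59708424145901102782759 → 1255740266712147480576516/59708424145901102782759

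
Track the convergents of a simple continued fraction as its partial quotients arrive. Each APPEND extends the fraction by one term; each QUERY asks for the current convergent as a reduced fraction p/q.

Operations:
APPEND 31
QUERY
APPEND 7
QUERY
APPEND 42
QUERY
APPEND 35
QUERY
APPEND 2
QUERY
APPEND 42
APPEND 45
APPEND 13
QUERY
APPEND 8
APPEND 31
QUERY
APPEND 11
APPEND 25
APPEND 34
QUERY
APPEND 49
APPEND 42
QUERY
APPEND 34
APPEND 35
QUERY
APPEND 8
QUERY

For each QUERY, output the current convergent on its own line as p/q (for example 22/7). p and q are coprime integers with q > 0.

APPEND 31: p_0 = 31·1 + 0 = 31, q_0 = 31·0 + 1 = 1 → 31/1
APPEND 7: p_1 = 7·31 + 1 = 218, q_1 = 7·1 + 0 = 7 → 218/7
APPEND 42: p_2 = 42·218 + 31 = 9187, q_2 = 42·7 + 1 = 295 → 9187/295
APPEND 35: p_3 = 35·9187 + 218 = 321763, q_3 = 35·295 + 7 = 10332 → 321763/10332
APPEND 2: p_4 = 2·321763 + 9187 = 652713, q_4 = 2·10332 + 295 = 20959 → 652713/20959
APPEND 42: p_5 = 42·652713 + 321763 = 27735709, q_5 = 42·20959 + 10332 = 890610 → 27735709/890610
APPEND 45: p_6 = 45·27735709 + 652713 = 1248759618, q_6 = 45·890610 + 20959 = 40098409 → 1248759618/40098409
APPEND 13: p_7 = 13·1248759618 + 27735709 = 16261610743, q_7 = 13·40098409 + 890610 = 522169927 → 16261610743/522169927
APPEND 8: p_8 = 8·16261610743 + 1248759618 = 131341645562, q_8 = 8·522169927 + 40098409 = 4217457825 → 131341645562/4217457825
APPEND 31: p_9 = 31·131341645562 + 16261610743 = 4087852623165, q_9 = 31·4217457825 + 522169927 = 131263362502 → 4087852623165/131263362502
APPEND 11: p_10 = 11·4087852623165 + 131341645562 = 45097720500377, q_10 = 11·131263362502 + 4217457825 = 1448114445347 → 45097720500377/1448114445347
APPEND 25: p_11 = 25·45097720500377 + 4087852623165 = 1131530865132590, q_11 = 25·1448114445347 + 131263362502 = 36334124496177 → 1131530865132590/36334124496177
APPEND 34: p_12 = 34·1131530865132590 + 45097720500377 = 38517147135008437, q_12 = 34·36334124496177 + 1448114445347 = 1236808347315365 → 38517147135008437/1236808347315365
APPEND 49: p_13 = 49·38517147135008437 + 1131530865132590 = 1888471740480546003, q_13 = 49·1236808347315365 + 36334124496177 = 60639943142949062 → 1888471740480546003/60639943142949062
APPEND 42: p_14 = 42·1888471740480546003 + 38517147135008437 = 79354330247317940563, q_14 = 42·60639943142949062 + 1236808347315365 = 2548114420351175969 → 79354330247317940563/2548114420351175969
APPEND 34: p_15 = 34·79354330247317940563 + 1888471740480546003 = 2699935700149290525145, q_15 = 34·2548114420351175969 + 60639943142949062 = 86696530235082932008 → 2699935700149290525145/86696530235082932008
APPEND 35: p_16 = 35·2699935700149290525145 + 79354330247317940563 = 94577103835472486320638, q_16 = 35·86696530235082932008 + 2548114420351175969 = 3036926672648253796249 → 94577103835472486320638/3036926672648253796249
APPEND 8: p_17 = 8·94577103835472486320638 + 2699935700149290525145 = 759316766383929181090249, q_17 = 8·3036926672648253796249 + 86696530235082932008 = 24382109911421113302000 → 759316766383929181090249/24382109911421113302000

31/1
218/7
9187/295
321763/10332
652713/20959
16261610743/522169927
4087852623165/131263362502
38517147135008437/1236808347315365
79354330247317940563/2548114420351175969
94577103835472486320638/3036926672648253796249
759316766383929181090249/24382109911421113302000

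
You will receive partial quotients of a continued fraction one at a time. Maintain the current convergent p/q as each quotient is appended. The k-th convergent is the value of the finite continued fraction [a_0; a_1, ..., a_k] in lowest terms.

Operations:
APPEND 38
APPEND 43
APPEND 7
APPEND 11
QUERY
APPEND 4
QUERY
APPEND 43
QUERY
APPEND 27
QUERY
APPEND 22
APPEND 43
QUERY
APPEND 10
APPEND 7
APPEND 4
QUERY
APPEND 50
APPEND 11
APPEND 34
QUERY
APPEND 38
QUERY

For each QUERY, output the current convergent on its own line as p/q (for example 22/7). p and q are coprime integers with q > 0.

127948/3365
523275/13762
22628773/595131
611500146/16082299
580063675501/15255527786
170929513924859/4495402934645
3226219558458726206/84848757466660055
122690979450958422263/3226741692606511944

APPEND 38: p_0 = 38·1 + 0 = 38, q_0 = 38·0 + 1 = 1 → 38/1
APPEND 43: p_1 = 43·38 + 1 = 1635, q_1 = 43·1 + 0 = 43 → 1635/43
APPEND 7: p_2 = 7·1635 + 38 = 11483, q_2 = 7·43 + 1 = 302 → 11483/302
APPEND 11: p_3 = 11·11483 + 1635 = 127948, q_3 = 11·302 + 43 = 3365 → 127948/3365
APPEND 4: p_4 = 4·127948 + 11483 = 523275, q_4 = 4·3365 + 302 = 13762 → 523275/13762
APPEND 43: p_5 = 43·523275 + 127948 = 22628773, q_5 = 43·13762 + 3365 = 595131 → 22628773/595131
APPEND 27: p_6 = 27·22628773 + 523275 = 611500146, q_6 = 27·595131 + 13762 = 16082299 → 611500146/16082299
APPEND 22: p_7 = 22·611500146 + 22628773 = 13475631985, q_7 = 22·16082299 + 595131 = 354405709 → 13475631985/354405709
APPEND 43: p_8 = 43·13475631985 + 611500146 = 580063675501, q_8 = 43·354405709 + 16082299 = 15255527786 → 580063675501/15255527786
APPEND 10: p_9 = 10·580063675501 + 13475631985 = 5814112386995, q_9 = 10·15255527786 + 354405709 = 152909683569 → 5814112386995/152909683569
APPEND 7: p_10 = 7·5814112386995 + 580063675501 = 41278850384466, q_10 = 7·152909683569 + 15255527786 = 1085623312769 → 41278850384466/1085623312769
APPEND 4: p_11 = 4·41278850384466 + 5814112386995 = 170929513924859, q_11 = 4·1085623312769 + 152909683569 = 4495402934645 → 170929513924859/4495402934645
APPEND 50: p_12 = 50·170929513924859 + 41278850384466 = 8587754546627416, q_12 = 50·4495402934645 + 1085623312769 = 225855770045019 → 8587754546627416/225855770045019
APPEND 11: p_13 = 11·8587754546627416 + 170929513924859 = 94636229526826435, q_13 = 11·225855770045019 + 4495402934645 = 2488908873429854 → 94636229526826435/2488908873429854
APPEND 34: p_14 = 34·94636229526826435 + 8587754546627416 = 3226219558458726206, q_14 = 34·2488908873429854 + 225855770045019 = 84848757466660055 → 3226219558458726206/84848757466660055
APPEND 38: p_15 = 38·3226219558458726206 + 94636229526826435 = 122690979450958422263, q_15 = 38·84848757466660055 + 2488908873429854 = 3226741692606511944 → 122690979450958422263/3226741692606511944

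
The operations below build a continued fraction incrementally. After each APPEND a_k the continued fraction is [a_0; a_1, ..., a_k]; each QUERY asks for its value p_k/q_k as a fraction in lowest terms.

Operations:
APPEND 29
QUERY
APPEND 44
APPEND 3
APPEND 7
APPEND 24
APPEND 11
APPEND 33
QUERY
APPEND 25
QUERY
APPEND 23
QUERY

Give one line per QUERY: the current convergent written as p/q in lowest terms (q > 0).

APPEND 29: p_0 = 29·1 + 0 = 29, q_0 = 29·0 + 1 = 1 → 29/1
APPEND 44: p_1 = 44·29 + 1 = 1277, q_1 = 44·1 + 0 = 44 → 1277/44
APPEND 3: p_2 = 3·1277 + 29 = 3860, q_2 = 3·44 + 1 = 133 → 3860/133
APPEND 7: p_3 = 7·3860 + 1277 = 28297, q_3 = 7·133 + 44 = 975 → 28297/975
APPEND 24: p_4 = 24·28297 + 3860 = 682988, q_4 = 24·975 + 133 = 23533 → 682988/23533
APPEND 11: p_5 = 11·682988 + 28297 = 7541165, q_5 = 11·23533 + 975 = 259838 → 7541165/259838
APPEND 33: p_6 = 33·7541165 + 682988 = 249541433, q_6 = 33·259838 + 23533 = 8598187 → 249541433/8598187
APPEND 25: p_7 = 25·249541433 + 7541165 = 6246076990, q_7 = 25·8598187 + 259838 = 215214513 → 6246076990/215214513
APPEND 23: p_8 = 23·6246076990 + 249541433 = 143909312203, q_8 = 23·215214513 + 8598187 = 4958531986 → 143909312203/4958531986

29/1
249541433/8598187
6246076990/215214513
143909312203/4958531986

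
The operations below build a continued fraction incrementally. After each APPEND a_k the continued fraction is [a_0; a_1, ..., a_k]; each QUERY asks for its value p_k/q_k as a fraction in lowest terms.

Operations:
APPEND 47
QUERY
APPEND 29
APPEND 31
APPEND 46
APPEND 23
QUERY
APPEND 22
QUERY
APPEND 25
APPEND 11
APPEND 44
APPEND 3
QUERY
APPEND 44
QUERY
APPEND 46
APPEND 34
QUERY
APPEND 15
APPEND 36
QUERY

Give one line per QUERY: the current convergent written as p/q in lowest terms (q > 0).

47/1
44859901/953767
988866412/21024303
36439237847462/774735159671
1615381737707941/34344654345726
2529311353599741373/53775725046490004
1371033826267666941721/29149569888213362576

APPEND 47: p_0 = 47·1 + 0 = 47, q_0 = 47·0 + 1 = 1 → 47/1
APPEND 29: p_1 = 29·47 + 1 = 1364, q_1 = 29·1 + 0 = 29 → 1364/29
APPEND 31: p_2 = 31·1364 + 47 = 42331, q_2 = 31·29 + 1 = 900 → 42331/900
APPEND 46: p_3 = 46·42331 + 1364 = 1948590, q_3 = 46·900 + 29 = 41429 → 1948590/41429
APPEND 23: p_4 = 23·1948590 + 42331 = 44859901, q_4 = 23·41429 + 900 = 953767 → 44859901/953767
APPEND 22: p_5 = 22·44859901 + 1948590 = 988866412, q_5 = 22·953767 + 41429 = 21024303 → 988866412/21024303
APPEND 25: p_6 = 25·988866412 + 44859901 = 24766520201, q_6 = 25·21024303 + 953767 = 526561342 → 24766520201/526561342
APPEND 11: p_7 = 11·24766520201 + 988866412 = 273420588623, q_7 = 11·526561342 + 21024303 = 5813199065 → 273420588623/5813199065
APPEND 44: p_8 = 44·273420588623 + 24766520201 = 12055272419613, q_8 = 44·5813199065 + 526561342 = 256307320202 → 12055272419613/256307320202
APPEND 3: p_9 = 3·12055272419613 + 273420588623 = 36439237847462, q_9 = 3·256307320202 + 5813199065 = 774735159671 → 36439237847462/774735159671
APPEND 44: p_10 = 44·36439237847462 + 12055272419613 = 1615381737707941, q_10 = 44·774735159671 + 256307320202 = 34344654345726 → 1615381737707941/34344654345726
APPEND 46: p_11 = 46·1615381737707941 + 36439237847462 = 74343999172412748, q_11 = 46·34344654345726 + 774735159671 = 1580628835063067 → 74343999172412748/1580628835063067
APPEND 34: p_12 = 34·74343999172412748 + 1615381737707941 = 2529311353599741373, q_12 = 34·1580628835063067 + 34344654345726 = 53775725046490004 → 2529311353599741373/53775725046490004
APPEND 15: p_13 = 15·2529311353599741373 + 74343999172412748 = 38014014303168533343, q_13 = 15·53775725046490004 + 1580628835063067 = 808216504532413127 → 38014014303168533343/808216504532413127
APPEND 36: p_14 = 36·38014014303168533343 + 2529311353599741373 = 1371033826267666941721, q_14 = 36·808216504532413127 + 53775725046490004 = 29149569888213362576 → 1371033826267666941721/29149569888213362576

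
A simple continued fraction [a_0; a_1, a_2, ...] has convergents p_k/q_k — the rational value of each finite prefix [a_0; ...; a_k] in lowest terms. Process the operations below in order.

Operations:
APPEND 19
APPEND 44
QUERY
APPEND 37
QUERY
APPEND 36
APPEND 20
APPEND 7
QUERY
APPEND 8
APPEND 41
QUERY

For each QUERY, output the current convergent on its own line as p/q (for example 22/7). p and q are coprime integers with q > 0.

APPEND 19: p_0 = 19·1 + 0 = 19, q_0 = 19·0 + 1 = 1 → 19/1
APPEND 44: p_1 = 44·19 + 1 = 837, q_1 = 44·1 + 0 = 44 → 837/44
APPEND 37: p_2 = 37·837 + 19 = 30988, q_2 = 37·44 + 1 = 1629 → 30988/1629
APPEND 36: p_3 = 36·30988 + 837 = 1116405, q_3 = 36·1629 + 44 = 58688 → 1116405/58688
APPEND 20: p_4 = 20·1116405 + 30988 = 22359088, q_4 = 20·58688 + 1629 = 1175389 → 22359088/1175389
APPEND 7: p_5 = 7·22359088 + 1116405 = 157630021, q_5 = 7·1175389 + 58688 = 8286411 → 157630021/8286411
APPEND 8: p_6 = 8·157630021 + 22359088 = 1283399256, q_6 = 8·8286411 + 1175389 = 67466677 → 1283399256/67466677
APPEND 41: p_7 = 41·1283399256 + 157630021 = 52776999517, q_7 = 41·67466677 + 8286411 = 2774420168 → 52776999517/2774420168

837/44
30988/1629
157630021/8286411
52776999517/2774420168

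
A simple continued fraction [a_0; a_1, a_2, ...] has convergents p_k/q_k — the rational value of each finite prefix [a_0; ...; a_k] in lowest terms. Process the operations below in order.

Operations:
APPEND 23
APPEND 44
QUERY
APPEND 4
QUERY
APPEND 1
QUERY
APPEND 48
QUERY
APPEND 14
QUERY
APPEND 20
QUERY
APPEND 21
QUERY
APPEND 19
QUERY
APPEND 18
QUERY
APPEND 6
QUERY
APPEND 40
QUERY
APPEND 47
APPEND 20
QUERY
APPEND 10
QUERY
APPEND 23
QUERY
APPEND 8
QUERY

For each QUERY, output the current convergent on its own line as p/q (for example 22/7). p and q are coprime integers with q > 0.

APPEND 23: p_0 = 23·1 + 0 = 23, q_0 = 23·0 + 1 = 1 → 23/1
APPEND 44: p_1 = 44·23 + 1 = 1013, q_1 = 44·1 + 0 = 44 → 1013/44
APPEND 4: p_2 = 4·1013 + 23 = 4075, q_2 = 4·44 + 1 = 177 → 4075/177
APPEND 1: p_3 = 1·4075 + 1013 = 5088, q_3 = 1·177 + 44 = 221 → 5088/221
APPEND 48: p_4 = 48·5088 + 4075 = 248299, q_4 = 48·221 + 177 = 10785 → 248299/10785
APPEND 14: p_5 = 14·248299 + 5088 = 3481274, q_5 = 14·10785 + 221 = 151211 → 3481274/151211
APPEND 20: p_6 = 20·3481274 + 248299 = 69873779, q_6 = 20·151211 + 10785 = 3035005 → 69873779/3035005
APPEND 21: p_7 = 21·69873779 + 3481274 = 1470830633, q_7 = 21·3035005 + 151211 = 63886316 → 1470830633/63886316
APPEND 19: p_8 = 19·1470830633 + 69873779 = 28015655806, q_8 = 19·63886316 + 3035005 = 1216875009 → 28015655806/1216875009
APPEND 18: p_9 = 18·28015655806 + 1470830633 = 505752635141, q_9 = 18·1216875009 + 63886316 = 21967636478 → 505752635141/21967636478
APPEND 6: p_10 = 6·505752635141 + 28015655806 = 3062531466652, q_10 = 6·21967636478 + 1216875009 = 133022693877 → 3062531466652/133022693877
APPEND 40: p_11 = 40·3062531466652 + 505752635141 = 123007011301221, q_11 = 40·133022693877 + 21967636478 = 5342875391558 → 123007011301221/5342875391558
APPEND 47: p_12 = 47·123007011301221 + 3062531466652 = 5784392062624039, q_12 = 47·5342875391558 + 133022693877 = 251248166097103 → 5784392062624039/251248166097103
APPEND 20: p_13 = 20·5784392062624039 + 123007011301221 = 115810848263782001, q_13 = 20·251248166097103 + 5342875391558 = 5030306197333618 → 115810848263782001/5030306197333618
APPEND 10: p_14 = 10·115810848263782001 + 5784392062624039 = 1163892874700444049, q_14 = 10·5030306197333618 + 251248166097103 = 50554310139433283 → 1163892874700444049/50554310139433283
APPEND 23: p_15 = 23·1163892874700444049 + 115810848263782001 = 26885346966373995128, q_15 = 23·50554310139433283 + 5030306197333618 = 1167779439404299127 → 26885346966373995128/1167779439404299127
APPEND 8: p_16 = 8·26885346966373995128 + 1163892874700444049 = 216246668605692405073, q_16 = 8·1167779439404299127 + 50554310139433283 = 9392789825373826299 → 216246668605692405073/9392789825373826299

1013/44
4075/177
5088/221
248299/10785
3481274/151211
69873779/3035005
1470830633/63886316
28015655806/1216875009
505752635141/21967636478
3062531466652/133022693877
123007011301221/5342875391558
115810848263782001/5030306197333618
1163892874700444049/50554310139433283
26885346966373995128/1167779439404299127
216246668605692405073/9392789825373826299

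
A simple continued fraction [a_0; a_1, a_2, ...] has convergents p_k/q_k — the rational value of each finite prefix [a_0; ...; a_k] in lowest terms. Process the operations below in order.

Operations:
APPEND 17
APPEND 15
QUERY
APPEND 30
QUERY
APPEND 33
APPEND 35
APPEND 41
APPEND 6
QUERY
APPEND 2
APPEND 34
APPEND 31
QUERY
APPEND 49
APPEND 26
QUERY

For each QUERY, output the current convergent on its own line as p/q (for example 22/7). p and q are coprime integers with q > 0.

APPEND 17: p_0 = 17·1 + 0 = 17, q_0 = 17·0 + 1 = 1 → 17/1
APPEND 15: p_1 = 15·17 + 1 = 256, q_1 = 15·1 + 0 = 15 → 256/15
APPEND 30: p_2 = 30·256 + 17 = 7697, q_2 = 30·15 + 1 = 451 → 7697/451
APPEND 33: p_3 = 33·7697 + 256 = 254257, q_3 = 33·451 + 15 = 14898 → 254257/14898
APPEND 35: p_4 = 35·254257 + 7697 = 8906692, q_4 = 35·14898 + 451 = 521881 → 8906692/521881
APPEND 41: p_5 = 41·8906692 + 254257 = 365428629, q_5 = 41·521881 + 14898 = 21412019 → 365428629/21412019
APPEND 6: p_6 = 6·365428629 + 8906692 = 2201478466, q_6 = 6·21412019 + 521881 = 128993995 → 2201478466/128993995
APPEND 2: p_7 = 2·2201478466 + 365428629 = 4768385561, q_7 = 2·128993995 + 21412019 = 279400009 → 4768385561/279400009
APPEND 34: p_8 = 34·4768385561 + 2201478466 = 164326587540, q_8 = 34·279400009 + 128993995 = 9628594301 → 164326587540/9628594301
APPEND 31: p_9 = 31·164326587540 + 4768385561 = 5098892599301, q_9 = 31·9628594301 + 279400009 = 298765823340 → 5098892599301/298765823340
APPEND 49: p_10 = 49·5098892599301 + 164326587540 = 250010063953289, q_10 = 49·298765823340 + 9628594301 = 14649153937961 → 250010063953289/14649153937961
APPEND 26: p_11 = 26·250010063953289 + 5098892599301 = 6505360555384815, q_11 = 26·14649153937961 + 298765823340 = 381176768210326 → 6505360555384815/381176768210326

256/15
7697/451
2201478466/128993995
5098892599301/298765823340
6505360555384815/381176768210326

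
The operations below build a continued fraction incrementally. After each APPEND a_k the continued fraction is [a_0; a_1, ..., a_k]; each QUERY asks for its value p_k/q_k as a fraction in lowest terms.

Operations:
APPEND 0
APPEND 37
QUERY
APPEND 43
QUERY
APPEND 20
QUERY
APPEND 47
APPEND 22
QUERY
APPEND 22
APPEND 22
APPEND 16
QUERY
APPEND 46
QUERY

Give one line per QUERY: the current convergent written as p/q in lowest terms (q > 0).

1/37
43/1592
861/31877
892081/33027719
6956474372/257551142541
320431371617/11863403996443

APPEND 0: p_0 = 0·1 + 0 = 0, q_0 = 0·0 + 1 = 1 → 0/1
APPEND 37: p_1 = 37·0 + 1 = 1, q_1 = 37·1 + 0 = 37 → 1/37
APPEND 43: p_2 = 43·1 + 0 = 43, q_2 = 43·37 + 1 = 1592 → 43/1592
APPEND 20: p_3 = 20·43 + 1 = 861, q_3 = 20·1592 + 37 = 31877 → 861/31877
APPEND 47: p_4 = 47·861 + 43 = 40510, q_4 = 47·31877 + 1592 = 1499811 → 40510/1499811
APPEND 22: p_5 = 22·40510 + 861 = 892081, q_5 = 22·1499811 + 31877 = 33027719 → 892081/33027719
APPEND 22: p_6 = 22·892081 + 40510 = 19666292, q_6 = 22·33027719 + 1499811 = 728109629 → 19666292/728109629
APPEND 22: p_7 = 22·19666292 + 892081 = 433550505, q_7 = 22·728109629 + 33027719 = 16051439557 → 433550505/16051439557
APPEND 16: p_8 = 16·433550505 + 19666292 = 6956474372, q_8 = 16·16051439557 + 728109629 = 257551142541 → 6956474372/257551142541
APPEND 46: p_9 = 46·6956474372 + 433550505 = 320431371617, q_9 = 46·257551142541 + 16051439557 = 11863403996443 → 320431371617/11863403996443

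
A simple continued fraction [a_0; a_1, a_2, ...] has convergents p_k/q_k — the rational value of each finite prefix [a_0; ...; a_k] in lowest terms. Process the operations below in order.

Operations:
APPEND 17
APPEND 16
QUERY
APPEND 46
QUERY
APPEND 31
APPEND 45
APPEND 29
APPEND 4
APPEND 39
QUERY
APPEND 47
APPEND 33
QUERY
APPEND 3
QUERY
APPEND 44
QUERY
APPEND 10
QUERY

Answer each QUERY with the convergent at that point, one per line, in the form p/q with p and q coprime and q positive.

273/16
12575/737
80728840506/4731384115
125359038087333/7347086341888
379873426663418/22263754630445
16839789811277725/986952290081468
168777771539440668/9891786655445125

APPEND 17: p_0 = 17·1 + 0 = 17, q_0 = 17·0 + 1 = 1 → 17/1
APPEND 16: p_1 = 16·17 + 1 = 273, q_1 = 16·1 + 0 = 16 → 273/16
APPEND 46: p_2 = 46·273 + 17 = 12575, q_2 = 46·16 + 1 = 737 → 12575/737
APPEND 31: p_3 = 31·12575 + 273 = 390098, q_3 = 31·737 + 16 = 22863 → 390098/22863
APPEND 45: p_4 = 45·390098 + 12575 = 17566985, q_4 = 45·22863 + 737 = 1029572 → 17566985/1029572
APPEND 29: p_5 = 29·17566985 + 390098 = 509832663, q_5 = 29·1029572 + 22863 = 29880451 → 509832663/29880451
APPEND 4: p_6 = 4·509832663 + 17566985 = 2056897637, q_6 = 4·29880451 + 1029572 = 120551376 → 2056897637/120551376
APPEND 39: p_7 = 39·2056897637 + 509832663 = 80728840506, q_7 = 39·120551376 + 29880451 = 4731384115 → 80728840506/4731384115
APPEND 47: p_8 = 47·80728840506 + 2056897637 = 3796312401419, q_8 = 47·4731384115 + 120551376 = 222495604781 → 3796312401419/222495604781
APPEND 33: p_9 = 33·3796312401419 + 80728840506 = 125359038087333, q_9 = 33·222495604781 + 4731384115 = 7347086341888 → 125359038087333/7347086341888
APPEND 3: p_10 = 3·125359038087333 + 3796312401419 = 379873426663418, q_10 = 3·7347086341888 + 222495604781 = 22263754630445 → 379873426663418/22263754630445
APPEND 44: p_11 = 44·379873426663418 + 125359038087333 = 16839789811277725, q_11 = 44·22263754630445 + 7347086341888 = 986952290081468 → 16839789811277725/986952290081468
APPEND 10: p_12 = 10·16839789811277725 + 379873426663418 = 168777771539440668, q_12 = 10·986952290081468 + 22263754630445 = 9891786655445125 → 168777771539440668/9891786655445125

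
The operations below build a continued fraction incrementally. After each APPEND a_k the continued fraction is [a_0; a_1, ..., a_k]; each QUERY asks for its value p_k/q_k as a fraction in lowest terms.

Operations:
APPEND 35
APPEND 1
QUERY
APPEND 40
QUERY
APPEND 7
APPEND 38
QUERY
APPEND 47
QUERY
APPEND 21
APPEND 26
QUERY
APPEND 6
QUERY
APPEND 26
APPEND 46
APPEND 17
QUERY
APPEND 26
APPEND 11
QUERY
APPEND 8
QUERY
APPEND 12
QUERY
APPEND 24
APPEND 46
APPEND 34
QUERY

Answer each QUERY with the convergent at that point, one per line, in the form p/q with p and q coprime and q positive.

APPEND 35: p_0 = 35·1 + 0 = 35, q_0 = 35·0 + 1 = 1 → 35/1
APPEND 1: p_1 = 1·35 + 1 = 36, q_1 = 1·1 + 0 = 1 → 36/1
APPEND 40: p_2 = 40·36 + 35 = 1475, q_2 = 40·1 + 1 = 41 → 1475/41
APPEND 7: p_3 = 7·1475 + 36 = 10361, q_3 = 7·41 + 1 = 288 → 10361/288
APPEND 38: p_4 = 38·10361 + 1475 = 395193, q_4 = 38·288 + 41 = 10985 → 395193/10985
APPEND 47: p_5 = 47·395193 + 10361 = 18584432, q_5 = 47·10985 + 288 = 516583 → 18584432/516583
APPEND 21: p_6 = 21·18584432 + 395193 = 390668265, q_6 = 21·516583 + 10985 = 10859228 → 390668265/10859228
APPEND 26: p_7 = 26·390668265 + 18584432 = 10175959322, q_7 = 26·10859228 + 516583 = 282856511 → 10175959322/282856511
APPEND 6: p_8 = 6·10175959322 + 390668265 = 61446424197, q_8 = 6·282856511 + 10859228 = 1707998294 → 61446424197/1707998294
APPEND 26: p_9 = 26·61446424197 + 10175959322 = 1607782988444, q_9 = 26·1707998294 + 282856511 = 44690812155 → 1607782988444/44690812155
APPEND 46: p_10 = 46·1607782988444 + 61446424197 = 74019463892621, q_10 = 46·44690812155 + 1707998294 = 2057485357424 → 74019463892621/2057485357424
APPEND 17: p_11 = 17·74019463892621 + 1607782988444 = 1259938669163001, q_11 = 17·2057485357424 + 44690812155 = 35021941888363 → 1259938669163001/35021941888363
APPEND 26: p_12 = 26·1259938669163001 + 74019463892621 = 32832424862130647, q_12 = 26·35021941888363 + 2057485357424 = 912627974454862 → 32832424862130647/912627974454862
APPEND 11: p_13 = 11·32832424862130647 + 1259938669163001 = 362416612152600118, q_13 = 11·912627974454862 + 35021941888363 = 10073929660891845 → 362416612152600118/10073929660891845
APPEND 8: p_14 = 8·362416612152600118 + 32832424862130647 = 2932165322082931591, q_14 = 8·10073929660891845 + 912627974454862 = 81504065261589622 → 2932165322082931591/81504065261589622
APPEND 12: p_15 = 12·2932165322082931591 + 362416612152600118 = 35548400477147779210, q_15 = 12·81504065261589622 + 10073929660891845 = 988122712799967309 → 35548400477147779210/988122712799967309
APPEND 24: p_16 = 24·35548400477147779210 + 2932165322082931591 = 856093776773629632631, q_16 = 24·988122712799967309 + 81504065261589622 = 23796449172460805038 → 856093776773629632631/23796449172460805038
APPEND 46: p_17 = 46·856093776773629632631 + 35548400477147779210 = 39415862132064110880236, q_17 = 46·23796449172460805038 + 988122712799967309 = 1095624784645996999057 → 39415862132064110880236/1095624784645996999057
APPEND 34: p_18 = 34·39415862132064110880236 + 856093776773629632631 = 1340995406266953399560655, q_18 = 34·1095624784645996999057 + 23796449172460805038 = 37275039127136358772976 → 1340995406266953399560655/37275039127136358772976

36/1
1475/41
395193/10985
18584432/516583
10175959322/282856511
61446424197/1707998294
1259938669163001/35021941888363
362416612152600118/10073929660891845
2932165322082931591/81504065261589622
35548400477147779210/988122712799967309
1340995406266953399560655/37275039127136358772976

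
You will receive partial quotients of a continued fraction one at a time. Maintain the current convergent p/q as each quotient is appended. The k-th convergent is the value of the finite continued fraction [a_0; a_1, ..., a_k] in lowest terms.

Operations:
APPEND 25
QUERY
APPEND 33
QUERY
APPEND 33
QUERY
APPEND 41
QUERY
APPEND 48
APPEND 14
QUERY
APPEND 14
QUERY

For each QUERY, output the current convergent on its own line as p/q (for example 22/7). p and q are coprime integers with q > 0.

APPEND 25: p_0 = 25·1 + 0 = 25, q_0 = 25·0 + 1 = 1 → 25/1
APPEND 33: p_1 = 33·25 + 1 = 826, q_1 = 33·1 + 0 = 33 → 826/33
APPEND 33: p_2 = 33·826 + 25 = 27283, q_2 = 33·33 + 1 = 1090 → 27283/1090
APPEND 41: p_3 = 41·27283 + 826 = 1119429, q_3 = 41·1090 + 33 = 44723 → 1119429/44723
APPEND 48: p_4 = 48·1119429 + 27283 = 53759875, q_4 = 48·44723 + 1090 = 2147794 → 53759875/2147794
APPEND 14: p_5 = 14·53759875 + 1119429 = 753757679, q_5 = 14·2147794 + 44723 = 30113839 → 753757679/30113839
APPEND 14: p_6 = 14·753757679 + 53759875 = 10606367381, q_6 = 14·30113839 + 2147794 = 423741540 → 10606367381/423741540

25/1
826/33
27283/1090
1119429/44723
753757679/30113839
10606367381/423741540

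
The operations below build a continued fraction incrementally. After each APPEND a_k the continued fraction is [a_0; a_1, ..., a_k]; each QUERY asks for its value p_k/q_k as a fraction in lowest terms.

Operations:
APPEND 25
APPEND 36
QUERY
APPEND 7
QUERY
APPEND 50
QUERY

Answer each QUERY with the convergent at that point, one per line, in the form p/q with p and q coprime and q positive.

901/36
6332/253
317501/12686

APPEND 25: p_0 = 25·1 + 0 = 25, q_0 = 25·0 + 1 = 1 → 25/1
APPEND 36: p_1 = 36·25 + 1 = 901, q_1 = 36·1 + 0 = 36 → 901/36
APPEND 7: p_2 = 7·901 + 25 = 6332, q_2 = 7·36 + 1 = 253 → 6332/253
APPEND 50: p_3 = 50·6332 + 901 = 317501, q_3 = 50·253 + 36 = 12686 → 317501/12686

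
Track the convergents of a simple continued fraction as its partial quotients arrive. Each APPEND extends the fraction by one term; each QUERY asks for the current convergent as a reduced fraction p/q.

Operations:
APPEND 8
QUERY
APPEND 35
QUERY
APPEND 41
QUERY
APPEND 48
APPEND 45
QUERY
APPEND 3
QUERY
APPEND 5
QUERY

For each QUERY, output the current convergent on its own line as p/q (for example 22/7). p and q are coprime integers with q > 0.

APPEND 8: p_0 = 8·1 + 0 = 8, q_0 = 8·0 + 1 = 1 → 8/1
APPEND 35: p_1 = 35·8 + 1 = 281, q_1 = 35·1 + 0 = 35 → 281/35
APPEND 41: p_2 = 41·281 + 8 = 11529, q_2 = 41·35 + 1 = 1436 → 11529/1436
APPEND 48: p_3 = 48·11529 + 281 = 553673, q_3 = 48·1436 + 35 = 68963 → 553673/68963
APPEND 45: p_4 = 45·553673 + 11529 = 24926814, q_4 = 45·68963 + 1436 = 3104771 → 24926814/3104771
APPEND 3: p_5 = 3·24926814 + 553673 = 75334115, q_5 = 3·3104771 + 68963 = 9383276 → 75334115/9383276
APPEND 5: p_6 = 5·75334115 + 24926814 = 401597389, q_6 = 5·9383276 + 3104771 = 50021151 → 401597389/50021151

8/1
281/35
11529/1436
24926814/3104771
75334115/9383276
401597389/50021151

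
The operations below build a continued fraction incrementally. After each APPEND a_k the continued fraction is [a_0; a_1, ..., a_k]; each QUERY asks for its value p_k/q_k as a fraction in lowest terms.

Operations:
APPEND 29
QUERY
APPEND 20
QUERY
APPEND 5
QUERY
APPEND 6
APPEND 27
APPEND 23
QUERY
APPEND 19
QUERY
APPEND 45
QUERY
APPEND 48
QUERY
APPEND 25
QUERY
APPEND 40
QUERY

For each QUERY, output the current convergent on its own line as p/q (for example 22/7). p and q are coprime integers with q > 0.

29/1
581/20
2934/101
11378552/391695
216686417/7459208
9762267317/336056055
468805517633/16138149848
11729900208142/403789802255
469664813843313/16167730240048

APPEND 29: p_0 = 29·1 + 0 = 29, q_0 = 29·0 + 1 = 1 → 29/1
APPEND 20: p_1 = 20·29 + 1 = 581, q_1 = 20·1 + 0 = 20 → 581/20
APPEND 5: p_2 = 5·581 + 29 = 2934, q_2 = 5·20 + 1 = 101 → 2934/101
APPEND 6: p_3 = 6·2934 + 581 = 18185, q_3 = 6·101 + 20 = 626 → 18185/626
APPEND 27: p_4 = 27·18185 + 2934 = 493929, q_4 = 27·626 + 101 = 17003 → 493929/17003
APPEND 23: p_5 = 23·493929 + 18185 = 11378552, q_5 = 23·17003 + 626 = 391695 → 11378552/391695
APPEND 19: p_6 = 19·11378552 + 493929 = 216686417, q_6 = 19·391695 + 17003 = 7459208 → 216686417/7459208
APPEND 45: p_7 = 45·216686417 + 11378552 = 9762267317, q_7 = 45·7459208 + 391695 = 336056055 → 9762267317/336056055
APPEND 48: p_8 = 48·9762267317 + 216686417 = 468805517633, q_8 = 48·336056055 + 7459208 = 16138149848 → 468805517633/16138149848
APPEND 25: p_9 = 25·468805517633 + 9762267317 = 11729900208142, q_9 = 25·16138149848 + 336056055 = 403789802255 → 11729900208142/403789802255
APPEND 40: p_10 = 40·11729900208142 + 468805517633 = 469664813843313, q_10 = 40·403789802255 + 16138149848 = 16167730240048 → 469664813843313/16167730240048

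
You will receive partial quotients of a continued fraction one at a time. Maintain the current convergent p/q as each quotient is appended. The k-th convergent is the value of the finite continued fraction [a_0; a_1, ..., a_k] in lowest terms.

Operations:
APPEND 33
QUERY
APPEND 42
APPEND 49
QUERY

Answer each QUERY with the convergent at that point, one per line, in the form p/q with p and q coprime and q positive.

APPEND 33: p_0 = 33·1 + 0 = 33, q_0 = 33·0 + 1 = 1 → 33/1
APPEND 42: p_1 = 42·33 + 1 = 1387, q_1 = 42·1 + 0 = 42 → 1387/42
APPEND 49: p_2 = 49·1387 + 33 = 67996, q_2 = 49·42 + 1 = 2059 → 67996/2059

33/1
67996/2059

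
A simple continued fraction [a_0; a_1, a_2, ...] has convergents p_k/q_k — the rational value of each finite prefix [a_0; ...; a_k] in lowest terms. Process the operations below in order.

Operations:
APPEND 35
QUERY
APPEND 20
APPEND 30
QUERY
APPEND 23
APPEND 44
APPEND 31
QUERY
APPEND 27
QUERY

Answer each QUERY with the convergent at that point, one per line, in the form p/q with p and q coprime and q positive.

APPEND 35: p_0 = 35·1 + 0 = 35, q_0 = 35·0 + 1 = 1 → 35/1
APPEND 20: p_1 = 20·35 + 1 = 701, q_1 = 20·1 + 0 = 20 → 701/20
APPEND 30: p_2 = 30·701 + 35 = 21065, q_2 = 30·20 + 1 = 601 → 21065/601
APPEND 23: p_3 = 23·21065 + 701 = 485196, q_3 = 23·601 + 20 = 13843 → 485196/13843
APPEND 44: p_4 = 44·485196 + 21065 = 21369689, q_4 = 44·13843 + 601 = 609693 → 21369689/609693
APPEND 31: p_5 = 31·21369689 + 485196 = 662945555, q_5 = 31·609693 + 13843 = 18914326 → 662945555/18914326
APPEND 27: p_6 = 27·662945555 + 21369689 = 17920899674, q_6 = 27·18914326 + 609693 = 511296495 → 17920899674/511296495

35/1
21065/601
662945555/18914326
17920899674/511296495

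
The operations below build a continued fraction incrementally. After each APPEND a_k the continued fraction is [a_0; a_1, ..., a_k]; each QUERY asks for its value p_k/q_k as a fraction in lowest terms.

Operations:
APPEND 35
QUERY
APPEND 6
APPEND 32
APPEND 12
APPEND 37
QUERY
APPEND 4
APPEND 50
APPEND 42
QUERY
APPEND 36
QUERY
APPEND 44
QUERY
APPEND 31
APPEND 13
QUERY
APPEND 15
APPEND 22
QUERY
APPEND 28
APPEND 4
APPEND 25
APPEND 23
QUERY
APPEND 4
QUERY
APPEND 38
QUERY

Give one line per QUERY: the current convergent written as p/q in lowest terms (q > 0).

35/1
3028022/86107
25746230967/732138244
927477029984/26374400391
40834735550263/1161205755448
16509290363696044/469469992406075
5492444804523329578/156187090048434963
361608586524629748331715/10282960480421471498024
1462129430647957240021391/41578158575031600892339
55922526951147004869144573/1590252986331622305406906

APPEND 35: p_0 = 35·1 + 0 = 35, q_0 = 35·0 + 1 = 1 → 35/1
APPEND 6: p_1 = 6·35 + 1 = 211, q_1 = 6·1 + 0 = 6 → 211/6
APPEND 32: p_2 = 32·211 + 35 = 6787, q_2 = 32·6 + 1 = 193 → 6787/193
APPEND 12: p_3 = 12·6787 + 211 = 81655, q_3 = 12·193 + 6 = 2322 → 81655/2322
APPEND 37: p_4 = 37·81655 + 6787 = 3028022, q_4 = 37·2322 + 193 = 86107 → 3028022/86107
APPEND 4: p_5 = 4·3028022 + 81655 = 12193743, q_5 = 4·86107 + 2322 = 346750 → 12193743/346750
APPEND 50: p_6 = 50·12193743 + 3028022 = 612715172, q_6 = 50·346750 + 86107 = 17423607 → 612715172/17423607
APPEND 42: p_7 = 42·612715172 + 12193743 = 25746230967, q_7 = 42·17423607 + 346750 = 732138244 → 25746230967/732138244
APPEND 36: p_8 = 36·25746230967 + 612715172 = 927477029984, q_8 = 36·732138244 + 17423607 = 26374400391 → 927477029984/26374400391
APPEND 44: p_9 = 44·927477029984 + 25746230967 = 40834735550263, q_9 = 44·26374400391 + 732138244 = 1161205755448 → 40834735550263/1161205755448
APPEND 31: p_10 = 31·40834735550263 + 927477029984 = 1266804279088137, q_10 = 31·1161205755448 + 26374400391 = 36023752819279 → 1266804279088137/36023752819279
APPEND 13: p_11 = 13·1266804279088137 + 40834735550263 = 16509290363696044, q_11 = 13·36023752819279 + 1161205755448 = 469469992406075 → 16509290363696044/469469992406075
APPEND 15: p_12 = 15·16509290363696044 + 1266804279088137 = 248906159734528797, q_12 = 15·469469992406075 + 36023752819279 = 7078073638910404 → 248906159734528797/7078073638910404
APPEND 22: p_13 = 22·248906159734528797 + 16509290363696044 = 5492444804523329578, q_13 = 22·7078073638910404 + 469469992406075 = 156187090048434963 → 5492444804523329578/156187090048434963
APPEND 28: p_14 = 28·5492444804523329578 + 248906159734528797 = 154037360686387756981, q_14 = 28·156187090048434963 + 7078073638910404 = 4380316594995089368 → 154037360686387756981/4380316594995089368
APPEND 4: p_15 = 4·154037360686387756981 + 5492444804523329578 = 621641887550074357502, q_15 = 4·4380316594995089368 + 156187090048434963 = 17677453470028792435 → 621641887550074357502/17677453470028792435
APPEND 25: p_16 = 25·621641887550074357502 + 154037360686387756981 = 15695084549438246694531, q_16 = 25·17677453470028792435 + 4380316594995089368 = 446316653345714900243 → 15695084549438246694531/446316653345714900243
APPEND 23: p_17 = 23·15695084549438246694531 + 621641887550074357502 = 361608586524629748331715, q_17 = 23·446316653345714900243 + 17677453470028792435 = 10282960480421471498024 → 361608586524629748331715/10282960480421471498024
APPEND 4: p_18 = 4·361608586524629748331715 + 15695084549438246694531 = 1462129430647957240021391, q_18 = 4·10282960480421471498024 + 446316653345714900243 = 41578158575031600892339 → 1462129430647957240021391/41578158575031600892339
APPEND 38: p_19 = 38·1462129430647957240021391 + 361608586524629748331715 = 55922526951147004869144573, q_19 = 38·41578158575031600892339 + 10282960480421471498024 = 1590252986331622305406906 → 55922526951147004869144573/1590252986331622305406906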